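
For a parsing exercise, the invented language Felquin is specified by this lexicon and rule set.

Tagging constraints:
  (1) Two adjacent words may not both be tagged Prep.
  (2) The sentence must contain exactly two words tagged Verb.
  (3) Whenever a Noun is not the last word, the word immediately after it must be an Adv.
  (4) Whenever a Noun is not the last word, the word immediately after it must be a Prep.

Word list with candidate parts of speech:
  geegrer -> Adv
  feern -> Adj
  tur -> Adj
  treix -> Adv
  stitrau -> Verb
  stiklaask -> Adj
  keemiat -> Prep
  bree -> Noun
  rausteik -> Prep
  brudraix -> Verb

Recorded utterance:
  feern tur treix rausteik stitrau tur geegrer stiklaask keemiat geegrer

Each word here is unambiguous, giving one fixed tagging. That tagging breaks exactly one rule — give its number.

2

Fixed tagging: Adj Adj Adv Prep Verb Adj Adv Adj Prep Adv.
Applying the rules: R1 holds, R2 violated, R3 holds, R4 holds.
Only rule 2 fails.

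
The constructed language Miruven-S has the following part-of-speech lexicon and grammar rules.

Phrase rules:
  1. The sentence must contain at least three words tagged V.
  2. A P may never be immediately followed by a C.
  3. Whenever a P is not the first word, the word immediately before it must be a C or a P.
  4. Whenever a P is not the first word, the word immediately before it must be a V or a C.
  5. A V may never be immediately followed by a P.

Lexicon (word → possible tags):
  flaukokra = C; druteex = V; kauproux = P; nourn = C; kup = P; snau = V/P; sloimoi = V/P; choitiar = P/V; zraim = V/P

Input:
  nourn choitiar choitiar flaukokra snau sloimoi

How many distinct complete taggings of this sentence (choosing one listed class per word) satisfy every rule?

Candidates per position — 1:nourn {C}; 2:choitiar {P,V}; 3:choitiar {P,V}; 4:flaukokra {C}; 5:snau {V,P}; 6:sloimoi {V,P}.
There are 16 candidate sequences in total.
The sequences that satisfy every rule: C P V C V V; C V V C V V; C V V C P V.
Count = 3.

3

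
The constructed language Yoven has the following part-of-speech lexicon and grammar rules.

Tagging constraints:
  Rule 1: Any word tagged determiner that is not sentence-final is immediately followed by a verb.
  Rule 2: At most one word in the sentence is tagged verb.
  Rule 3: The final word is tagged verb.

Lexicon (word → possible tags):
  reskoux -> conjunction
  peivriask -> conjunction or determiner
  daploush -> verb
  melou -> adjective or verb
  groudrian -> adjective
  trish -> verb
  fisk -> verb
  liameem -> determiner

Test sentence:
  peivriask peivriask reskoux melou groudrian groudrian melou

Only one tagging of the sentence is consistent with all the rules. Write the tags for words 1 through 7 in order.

conjunction conjunction conjunction adjective adjective adjective verb

Candidates per position — 1:peivriask {conjunction,determiner}; 2:peivriask {conjunction,determiner}; 3:reskoux {conjunction}; 4:melou {adjective,verb}; 5:groudrian {adjective}; 6:groudrian {adjective}; 7:melou {adjective,verb}.
At position 1, choosing determiner makes rule 1 impossible to satisfy; hence conjunction.
At position 2, choosing determiner makes rule 1 impossible to satisfy; hence conjunction.
At position 7, choosing adjective makes rule 3 impossible to satisfy; hence verb.
At position 4, choosing verb makes rule 2 impossible to satisfy; hence adjective.
That leaves exactly one tagging: conjunction conjunction conjunction adjective adjective adjective verb.
Check: rule 1 holds; rule 2 holds; rule 3 holds.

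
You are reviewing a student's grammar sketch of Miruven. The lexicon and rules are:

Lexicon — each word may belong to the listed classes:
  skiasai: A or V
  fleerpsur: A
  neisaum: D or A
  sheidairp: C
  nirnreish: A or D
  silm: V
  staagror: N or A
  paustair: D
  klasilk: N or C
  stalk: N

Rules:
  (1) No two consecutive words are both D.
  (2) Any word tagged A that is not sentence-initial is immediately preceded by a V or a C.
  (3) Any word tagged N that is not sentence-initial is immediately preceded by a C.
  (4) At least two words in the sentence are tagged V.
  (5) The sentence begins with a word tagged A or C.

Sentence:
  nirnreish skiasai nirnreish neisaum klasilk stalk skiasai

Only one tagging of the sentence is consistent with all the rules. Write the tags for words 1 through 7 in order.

A V A D C N V

Candidates per position — 1:nirnreish {A,D}; 2:skiasai {A,V}; 3:nirnreish {A,D}; 4:neisaum {D,A}; 5:klasilk {N,C}; 6:stalk {N}; 7:skiasai {A,V}.
Word 1 cannot be D — rule 5 would then fail for every completion. It is A.
Word 2 cannot be A — rule 2 would then fail for every completion. It is V.
Word 4 cannot be A — rule 2 would then fail for every completion. It is D.
Word 5 cannot be N — rule 3 would then fail for every completion. It is C.
Word 7 cannot be A — rule 2 would then fail for every completion. It is V.
Word 3 cannot be D — rule 1 would then fail for every completion. It is A.
So the tagging must be: A V A D C N V.
Rule-by-rule: rule 1 holds; rule 2 holds; rule 3 holds; rule 4 holds; rule 5 holds.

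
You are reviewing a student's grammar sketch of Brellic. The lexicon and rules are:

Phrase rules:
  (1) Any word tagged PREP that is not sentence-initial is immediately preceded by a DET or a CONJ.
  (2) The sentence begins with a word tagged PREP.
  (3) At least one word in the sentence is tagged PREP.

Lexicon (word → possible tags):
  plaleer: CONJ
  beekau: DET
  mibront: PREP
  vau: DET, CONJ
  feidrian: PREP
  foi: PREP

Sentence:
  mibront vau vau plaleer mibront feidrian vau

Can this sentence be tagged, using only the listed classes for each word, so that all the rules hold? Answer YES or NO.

NO

Candidates per position — 1:mibront {PREP}; 2:vau {DET,CONJ}; 3:vau {DET,CONJ}; 4:plaleer {CONJ}; 5:mibront {PREP}; 6:feidrian {PREP}; 7:vau {DET,CONJ}.
Rule 1 cannot be satisfied by any choice of tags from the lexicon.
So there is no consistent tagging.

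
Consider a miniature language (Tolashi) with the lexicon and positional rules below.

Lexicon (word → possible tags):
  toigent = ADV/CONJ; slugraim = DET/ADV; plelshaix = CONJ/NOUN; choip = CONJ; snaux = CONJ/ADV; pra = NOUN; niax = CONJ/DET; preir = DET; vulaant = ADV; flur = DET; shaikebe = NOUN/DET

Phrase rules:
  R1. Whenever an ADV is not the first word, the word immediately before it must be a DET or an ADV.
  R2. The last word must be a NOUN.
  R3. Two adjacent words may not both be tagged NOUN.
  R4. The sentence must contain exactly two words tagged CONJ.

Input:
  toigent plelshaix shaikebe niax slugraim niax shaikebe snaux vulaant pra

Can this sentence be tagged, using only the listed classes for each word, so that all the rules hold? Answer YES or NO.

YES

Candidates per position — 1:toigent {ADV,CONJ}; 2:plelshaix {CONJ,NOUN}; 3:shaikebe {NOUN,DET}; 4:niax {CONJ,DET}; 5:slugraim {DET,ADV}; 6:niax {CONJ,DET}; 7:shaikebe {NOUN,DET}; 8:snaux {CONJ,ADV}; 9:vulaant {ADV}; 10:pra {NOUN}.
One satisfying assignment: ADV CONJ NOUN DET DET CONJ DET ADV ADV NOUN.
Checking: rule 1 ok; rule 2 ok; rule 3 ok; rule 4 ok.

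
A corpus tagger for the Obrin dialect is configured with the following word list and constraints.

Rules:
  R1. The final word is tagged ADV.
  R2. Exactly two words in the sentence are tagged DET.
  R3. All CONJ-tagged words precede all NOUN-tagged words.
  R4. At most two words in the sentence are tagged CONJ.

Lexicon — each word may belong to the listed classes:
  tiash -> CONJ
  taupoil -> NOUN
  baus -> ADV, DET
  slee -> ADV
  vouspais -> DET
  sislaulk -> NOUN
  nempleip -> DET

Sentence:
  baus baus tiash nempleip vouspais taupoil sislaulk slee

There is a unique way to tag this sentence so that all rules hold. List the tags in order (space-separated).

Candidates per position — 1:baus {ADV,DET}; 2:baus {ADV,DET}; 3:tiash {CONJ}; 4:nempleip {DET}; 5:vouspais {DET}; 6:taupoil {NOUN}; 7:sislaulk {NOUN}; 8:slee {ADV}.
At position 1, choosing DET makes rule 2 impossible to satisfy; hence ADV.
At position 2, choosing DET makes rule 2 impossible to satisfy; hence ADV.
The only consistent sequence is: ADV ADV CONJ DET DET NOUN NOUN ADV.
Checking: rule 1 satisfied; rule 2 satisfied; rule 3 satisfied; rule 4 satisfied.

ADV ADV CONJ DET DET NOUN NOUN ADV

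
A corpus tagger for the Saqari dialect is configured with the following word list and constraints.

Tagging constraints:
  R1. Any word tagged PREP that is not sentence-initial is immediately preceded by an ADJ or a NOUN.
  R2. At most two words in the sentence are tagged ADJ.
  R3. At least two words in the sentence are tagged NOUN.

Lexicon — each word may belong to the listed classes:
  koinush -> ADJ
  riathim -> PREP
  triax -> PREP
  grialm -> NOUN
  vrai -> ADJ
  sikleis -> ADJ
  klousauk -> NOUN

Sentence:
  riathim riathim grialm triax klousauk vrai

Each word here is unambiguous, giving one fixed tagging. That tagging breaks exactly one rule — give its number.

Fixed tagging: PREP PREP NOUN PREP NOUN ADJ.
Checking each rule: R1 ✗, R2 ✓, R3 ✓.
Only rule 1 fails.

1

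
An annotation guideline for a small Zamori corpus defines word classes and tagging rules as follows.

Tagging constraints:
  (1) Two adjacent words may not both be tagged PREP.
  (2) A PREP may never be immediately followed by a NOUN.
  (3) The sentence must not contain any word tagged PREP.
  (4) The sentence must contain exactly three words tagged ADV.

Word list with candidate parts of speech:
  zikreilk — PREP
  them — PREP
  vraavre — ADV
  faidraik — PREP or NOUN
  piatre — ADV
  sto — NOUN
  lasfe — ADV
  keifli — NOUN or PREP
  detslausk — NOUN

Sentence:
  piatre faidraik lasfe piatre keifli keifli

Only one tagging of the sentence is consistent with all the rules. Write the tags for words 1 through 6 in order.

ADV NOUN ADV ADV NOUN NOUN

Candidates per position — 1:piatre {ADV}; 2:faidraik {PREP,NOUN}; 3:lasfe {ADV}; 4:piatre {ADV}; 5:keifli {NOUN,PREP}; 6:keifli {NOUN,PREP}.
Position 2: tagging it PREP would leave rule 3 unsatisfiable, so it must be NOUN.
Position 5: tagging it PREP would leave rule 3 unsatisfiable, so it must be NOUN.
Position 6: tagging it PREP would leave rule 3 unsatisfiable, so it must be NOUN.
The only consistent sequence is: ADV NOUN ADV ADV NOUN NOUN.
Checking: rule 1 satisfied; rule 2 satisfied; rule 3 satisfied; rule 4 satisfied.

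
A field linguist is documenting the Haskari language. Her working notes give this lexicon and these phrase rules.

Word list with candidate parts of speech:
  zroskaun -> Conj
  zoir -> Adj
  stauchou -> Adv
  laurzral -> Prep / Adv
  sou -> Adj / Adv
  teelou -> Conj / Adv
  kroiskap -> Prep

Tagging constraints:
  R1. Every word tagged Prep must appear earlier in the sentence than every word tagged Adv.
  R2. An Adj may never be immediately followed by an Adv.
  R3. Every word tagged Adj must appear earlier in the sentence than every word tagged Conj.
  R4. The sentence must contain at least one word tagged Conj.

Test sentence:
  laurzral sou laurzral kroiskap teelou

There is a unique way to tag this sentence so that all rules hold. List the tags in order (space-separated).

Prep Adj Prep Prep Conj

Candidates per position — 1:laurzral {Prep,Adv}; 2:sou {Adj,Adv}; 3:laurzral {Prep,Adv}; 4:kroiskap {Prep}; 5:teelou {Conj,Adv}.
If word 1 were Adv, no tagging could satisfy rule 1; so word 1 is Prep.
If word 2 were Adv, no tagging could satisfy rule 1; so word 2 is Adj.
If word 3 were Adv, no tagging could satisfy rule 1; so word 3 is Prep.
If word 5 were Adv, no tagging could satisfy rule 4; so word 5 is Conj.
The only consistent sequence is: Prep Adj Prep Prep Conj.
Verifying each rule — rule 1 holds; rule 2 holds; rule 3 holds; rule 4 holds.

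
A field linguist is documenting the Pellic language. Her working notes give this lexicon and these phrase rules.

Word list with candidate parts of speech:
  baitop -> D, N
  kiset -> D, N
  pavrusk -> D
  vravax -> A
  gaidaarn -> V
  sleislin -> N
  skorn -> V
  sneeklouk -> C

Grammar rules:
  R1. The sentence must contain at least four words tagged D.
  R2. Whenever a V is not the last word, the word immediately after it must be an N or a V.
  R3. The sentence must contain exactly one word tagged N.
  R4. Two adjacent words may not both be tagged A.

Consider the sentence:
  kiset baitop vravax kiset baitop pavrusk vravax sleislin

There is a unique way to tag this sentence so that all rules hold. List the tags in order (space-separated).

Candidates per position — 1:kiset {D,N}; 2:baitop {D,N}; 3:vravax {A}; 4:kiset {D,N}; 5:baitop {D,N}; 6:pavrusk {D}; 7:vravax {A}; 8:sleislin {N}.
At position 1, choosing N makes rule 3 impossible to satisfy; hence D.
At position 2, choosing N makes rule 3 impossible to satisfy; hence D.
At position 4, choosing N makes rule 3 impossible to satisfy; hence D.
At position 5, choosing N makes rule 3 impossible to satisfy; hence D.
The only consistent sequence is: D D A D D D A N.
Rule-by-rule: rule 1 ✓; rule 2 ✓; rule 3 ✓; rule 4 ✓.

D D A D D D A N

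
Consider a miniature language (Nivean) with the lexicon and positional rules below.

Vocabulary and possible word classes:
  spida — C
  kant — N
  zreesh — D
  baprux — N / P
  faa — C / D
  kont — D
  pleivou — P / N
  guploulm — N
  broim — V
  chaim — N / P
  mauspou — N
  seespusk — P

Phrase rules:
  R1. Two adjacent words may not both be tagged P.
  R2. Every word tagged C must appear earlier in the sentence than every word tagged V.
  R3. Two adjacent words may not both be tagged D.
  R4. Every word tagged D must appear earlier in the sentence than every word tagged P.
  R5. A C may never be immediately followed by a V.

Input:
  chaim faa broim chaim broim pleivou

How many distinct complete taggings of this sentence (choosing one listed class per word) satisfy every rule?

Candidates per position — 1:chaim {N,P}; 2:faa {C,D}; 3:broim {V}; 4:chaim {N,P}; 5:broim {V}; 6:pleivou {P,N}.
There are 16 candidate sequences in total.
The sequences that satisfy every rule: N D V N V P; N D V N V N; N D V P V P; N D V P V N.
Count = 4.

4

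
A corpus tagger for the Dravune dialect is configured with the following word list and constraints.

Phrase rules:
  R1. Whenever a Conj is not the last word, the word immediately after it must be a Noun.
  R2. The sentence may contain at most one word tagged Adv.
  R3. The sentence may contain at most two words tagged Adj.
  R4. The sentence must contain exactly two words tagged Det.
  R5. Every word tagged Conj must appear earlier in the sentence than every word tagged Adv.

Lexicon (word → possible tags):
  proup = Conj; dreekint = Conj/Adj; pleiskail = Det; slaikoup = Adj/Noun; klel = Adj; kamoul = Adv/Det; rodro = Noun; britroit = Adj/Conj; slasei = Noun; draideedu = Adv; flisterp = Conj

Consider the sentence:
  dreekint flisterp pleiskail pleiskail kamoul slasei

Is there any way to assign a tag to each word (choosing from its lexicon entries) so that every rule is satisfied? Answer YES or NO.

NO

Candidates per position — 1:dreekint {Conj,Adj}; 2:flisterp {Conj}; 3:pleiskail {Det}; 4:pleiskail {Det}; 5:kamoul {Adv,Det}; 6:slasei {Noun}.
Rule 1 cannot be satisfied by any choice of tags from the lexicon.
So there is no consistent tagging.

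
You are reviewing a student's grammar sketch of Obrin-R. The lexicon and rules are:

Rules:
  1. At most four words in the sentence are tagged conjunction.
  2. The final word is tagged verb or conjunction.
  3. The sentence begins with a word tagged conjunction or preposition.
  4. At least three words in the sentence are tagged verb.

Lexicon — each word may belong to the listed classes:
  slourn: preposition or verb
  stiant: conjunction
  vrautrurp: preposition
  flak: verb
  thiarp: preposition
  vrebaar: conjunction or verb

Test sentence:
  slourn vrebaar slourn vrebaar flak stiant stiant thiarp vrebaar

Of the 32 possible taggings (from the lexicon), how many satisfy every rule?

11

Candidates per position — 1:slourn {preposition,verb}; 2:vrebaar {conjunction,verb}; 3:slourn {preposition,verb}; 4:vrebaar {conjunction,verb}; 5:flak {verb}; 6:stiant {conjunction}; 7:stiant {conjunction}; 8:thiarp {preposition}; 9:vrebaar {conjunction,verb}.
There are 32 candidate sequences in total.
Checking each against the rules leaves 11 sequences.
Count = 11.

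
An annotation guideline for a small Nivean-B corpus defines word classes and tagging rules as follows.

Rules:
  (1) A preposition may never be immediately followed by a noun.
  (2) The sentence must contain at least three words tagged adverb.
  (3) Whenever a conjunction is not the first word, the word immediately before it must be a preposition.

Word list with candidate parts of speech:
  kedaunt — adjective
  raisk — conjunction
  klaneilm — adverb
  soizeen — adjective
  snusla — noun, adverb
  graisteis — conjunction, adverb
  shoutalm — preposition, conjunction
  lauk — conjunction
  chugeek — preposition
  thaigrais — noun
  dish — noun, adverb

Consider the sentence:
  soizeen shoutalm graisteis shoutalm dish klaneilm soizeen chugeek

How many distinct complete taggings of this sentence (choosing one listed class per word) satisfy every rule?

Candidates per position — 1:soizeen {adjective}; 2:shoutalm {preposition,conjunction}; 3:graisteis {conjunction,adverb}; 4:shoutalm {preposition,conjunction}; 5:dish {noun,adverb}; 6:klaneilm {adverb}; 7:soizeen {adjective}; 8:chugeek {preposition}.
There are 16 candidate sequences in total.
The sequences that satisfy every rule: adjective preposition adverb preposition adverb adverb adjective preposition.
Count = 1.

1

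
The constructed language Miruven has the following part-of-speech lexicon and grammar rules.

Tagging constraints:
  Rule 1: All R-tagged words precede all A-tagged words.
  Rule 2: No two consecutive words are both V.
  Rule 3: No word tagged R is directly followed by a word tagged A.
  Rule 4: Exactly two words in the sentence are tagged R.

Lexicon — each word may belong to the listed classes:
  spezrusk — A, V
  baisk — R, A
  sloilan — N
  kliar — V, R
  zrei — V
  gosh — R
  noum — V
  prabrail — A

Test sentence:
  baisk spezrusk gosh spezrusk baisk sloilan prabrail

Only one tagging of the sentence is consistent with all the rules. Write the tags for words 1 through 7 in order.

Candidates per position — 1:baisk {R,A}; 2:spezrusk {A,V}; 3:gosh {R}; 4:spezrusk {A,V}; 5:baisk {R,A}; 6:sloilan {N}; 7:prabrail {A}.
If word 1 were A, no tagging could satisfy rule 1; so word 1 is R.
If word 2 were A, no tagging could satisfy rule 1; so word 2 is V.
If word 4 were A, no tagging could satisfy rule 3; so word 4 is V.
If word 5 were R, no tagging could satisfy rule 4; so word 5 is A.
The only consistent sequence is: R V R V A N A.
Check: rule 1 holds; rule 2 holds; rule 3 holds; rule 4 holds.

R V R V A N A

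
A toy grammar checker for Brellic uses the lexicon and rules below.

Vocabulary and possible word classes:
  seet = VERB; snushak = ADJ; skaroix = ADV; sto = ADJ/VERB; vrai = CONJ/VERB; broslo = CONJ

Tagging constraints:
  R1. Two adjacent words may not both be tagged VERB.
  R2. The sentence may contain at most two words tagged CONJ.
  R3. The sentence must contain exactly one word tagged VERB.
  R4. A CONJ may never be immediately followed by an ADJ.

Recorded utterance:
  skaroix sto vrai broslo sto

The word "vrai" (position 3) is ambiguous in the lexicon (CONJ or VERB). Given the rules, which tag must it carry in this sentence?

CONJ

Candidates per position — 1:skaroix {ADV}; 2:sto {ADJ,VERB}; 3:vrai {CONJ,VERB}; 4:broslo {CONJ}; 5:sto {ADJ,VERB}.
Word 5 cannot be ADJ — rule 4 would then fail for every completion. It is VERB.
Word 2 cannot be VERB — rule 3 would then fail for every completion. It is ADJ.
Word 3 cannot be VERB — rule 3 would then fail for every completion. It is CONJ.
That leaves exactly one tagging: ADV ADJ CONJ CONJ VERB.
Verifying each rule — rule 1 satisfied; rule 2 satisfied; rule 3 satisfied; rule 4 satisfied.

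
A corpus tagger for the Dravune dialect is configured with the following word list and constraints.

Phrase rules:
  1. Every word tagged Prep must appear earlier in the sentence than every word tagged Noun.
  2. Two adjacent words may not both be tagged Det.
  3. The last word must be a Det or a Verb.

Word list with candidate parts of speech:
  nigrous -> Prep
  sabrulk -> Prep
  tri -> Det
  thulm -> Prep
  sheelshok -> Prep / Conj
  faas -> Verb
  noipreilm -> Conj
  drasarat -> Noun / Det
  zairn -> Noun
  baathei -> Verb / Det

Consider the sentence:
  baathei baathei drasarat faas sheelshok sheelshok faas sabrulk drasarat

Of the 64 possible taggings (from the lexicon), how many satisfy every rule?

8

Candidates per position — 1:baathei {Verb,Det}; 2:baathei {Verb,Det}; 3:drasarat {Noun,Det}; 4:faas {Verb}; 5:sheelshok {Prep,Conj}; 6:sheelshok {Prep,Conj}; 7:faas {Verb}; 8:sabrulk {Prep}; 9:drasarat {Noun,Det}.
There are 64 candidate sequences in total.
Checking each against the rules leaves 8 sequences.
Count = 8.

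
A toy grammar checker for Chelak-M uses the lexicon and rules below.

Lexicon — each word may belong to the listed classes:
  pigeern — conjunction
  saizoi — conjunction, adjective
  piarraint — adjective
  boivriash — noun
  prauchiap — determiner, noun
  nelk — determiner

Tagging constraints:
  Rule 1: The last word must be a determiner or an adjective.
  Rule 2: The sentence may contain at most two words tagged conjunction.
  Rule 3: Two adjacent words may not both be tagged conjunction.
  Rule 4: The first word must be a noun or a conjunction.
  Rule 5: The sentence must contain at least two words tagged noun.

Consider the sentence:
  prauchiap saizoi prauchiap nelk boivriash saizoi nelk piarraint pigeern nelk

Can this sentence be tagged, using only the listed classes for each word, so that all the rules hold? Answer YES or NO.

YES

Candidates per position — 1:prauchiap {determiner,noun}; 2:saizoi {conjunction,adjective}; 3:prauchiap {determiner,noun}; 4:nelk {determiner}; 5:boivriash {noun}; 6:saizoi {conjunction,adjective}; 7:nelk {determiner}; 8:piarraint {adjective}; 9:pigeern {conjunction}; 10:nelk {determiner}.
One satisfying assignment: noun adjective determiner determiner noun adjective determiner adjective conjunction determiner.
Verifying each rule — rule 1 ok; rule 2 ok; rule 3 ok; rule 4 ok; rule 5 ok.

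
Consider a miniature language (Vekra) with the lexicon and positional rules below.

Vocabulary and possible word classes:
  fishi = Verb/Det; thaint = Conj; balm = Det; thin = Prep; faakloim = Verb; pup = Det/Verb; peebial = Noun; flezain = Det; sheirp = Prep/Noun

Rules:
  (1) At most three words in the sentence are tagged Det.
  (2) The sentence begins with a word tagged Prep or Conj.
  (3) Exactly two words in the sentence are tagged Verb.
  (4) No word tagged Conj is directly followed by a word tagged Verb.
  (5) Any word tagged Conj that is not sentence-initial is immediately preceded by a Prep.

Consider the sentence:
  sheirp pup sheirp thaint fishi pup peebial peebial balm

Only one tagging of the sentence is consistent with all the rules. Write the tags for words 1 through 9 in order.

Candidates per position — 1:sheirp {Prep,Noun}; 2:pup {Det,Verb}; 3:sheirp {Prep,Noun}; 4:thaint {Conj}; 5:fishi {Verb,Det}; 6:pup {Det,Verb}; 7:peebial {Noun}; 8:peebial {Noun}; 9:balm {Det}.
Word 1 cannot be Noun — rule 2 would then fail for every completion. It is Prep.
Word 3 cannot be Noun — rule 5 would then fail for every completion. It is Prep.
Word 5 cannot be Verb — rule 4 would then fail for every completion. It is Det.
Word 6 cannot be Det — rule 3 would then fail for every completion. It is Verb.
Word 2 cannot be Det — rule 3 would then fail for every completion. It is Verb.
That leaves exactly one tagging: Prep Verb Prep Conj Det Verb Noun Noun Det.
Verifying each rule — rule 1 ✓; rule 2 ✓; rule 3 ✓; rule 4 ✓; rule 5 ✓.

Prep Verb Prep Conj Det Verb Noun Noun Det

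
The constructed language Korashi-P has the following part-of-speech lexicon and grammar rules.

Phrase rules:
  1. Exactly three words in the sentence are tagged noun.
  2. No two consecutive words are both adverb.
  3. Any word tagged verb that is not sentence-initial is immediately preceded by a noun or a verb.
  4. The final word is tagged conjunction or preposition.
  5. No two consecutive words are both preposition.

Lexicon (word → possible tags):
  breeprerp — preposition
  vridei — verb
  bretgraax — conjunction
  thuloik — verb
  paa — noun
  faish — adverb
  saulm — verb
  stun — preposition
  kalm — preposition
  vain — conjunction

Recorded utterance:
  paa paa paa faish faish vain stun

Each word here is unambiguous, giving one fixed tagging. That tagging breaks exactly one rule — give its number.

Fixed tagging: noun noun noun adverb adverb conjunction preposition.
Rule check: R1 ✓, R2 ✗, R3 ✓, R4 ✓, R5 ✓.
Only rule 2 fails.

2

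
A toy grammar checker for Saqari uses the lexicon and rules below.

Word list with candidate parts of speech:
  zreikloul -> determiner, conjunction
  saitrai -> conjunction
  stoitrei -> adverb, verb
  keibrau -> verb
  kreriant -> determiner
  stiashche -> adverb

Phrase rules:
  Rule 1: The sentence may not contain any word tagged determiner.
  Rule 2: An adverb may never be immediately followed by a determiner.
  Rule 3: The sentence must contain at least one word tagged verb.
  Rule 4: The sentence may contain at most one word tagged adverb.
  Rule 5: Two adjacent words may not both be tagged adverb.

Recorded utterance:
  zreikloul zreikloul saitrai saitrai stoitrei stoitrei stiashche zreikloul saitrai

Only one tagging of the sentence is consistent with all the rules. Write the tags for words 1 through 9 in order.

conjunction conjunction conjunction conjunction verb verb adverb conjunction conjunction

Candidates per position — 1:zreikloul {determiner,conjunction}; 2:zreikloul {determiner,conjunction}; 3:saitrai {conjunction}; 4:saitrai {conjunction}; 5:stoitrei {adverb,verb}; 6:stoitrei {adverb,verb}; 7:stiashche {adverb}; 8:zreikloul {determiner,conjunction}; 9:saitrai {conjunction}.
At position 1, choosing determiner makes rule 1 impossible to satisfy; hence conjunction.
At position 2, choosing determiner makes rule 1 impossible to satisfy; hence conjunction.
At position 5, choosing adverb makes rule 4 impossible to satisfy; hence verb.
At position 6, choosing adverb makes rule 4 impossible to satisfy; hence verb.
At position 8, choosing determiner makes rule 1 impossible to satisfy; hence conjunction.
The unique satisfying tagging is: conjunction conjunction conjunction conjunction verb verb adverb conjunction conjunction.
Checking: rule 1 holds; rule 2 holds; rule 3 holds; rule 4 holds; rule 5 holds.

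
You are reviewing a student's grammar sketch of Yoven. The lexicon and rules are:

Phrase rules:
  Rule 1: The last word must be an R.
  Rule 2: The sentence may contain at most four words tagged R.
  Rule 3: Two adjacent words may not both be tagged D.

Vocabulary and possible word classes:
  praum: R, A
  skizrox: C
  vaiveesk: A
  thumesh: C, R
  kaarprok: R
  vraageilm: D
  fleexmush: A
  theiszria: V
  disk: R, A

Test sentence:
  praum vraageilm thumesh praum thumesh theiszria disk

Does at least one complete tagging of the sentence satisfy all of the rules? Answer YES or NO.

YES

Candidates per position — 1:praum {R,A}; 2:vraageilm {D}; 3:thumesh {C,R}; 4:praum {R,A}; 5:thumesh {C,R}; 6:theiszria {V}; 7:disk {R,A}.
One satisfying assignment: A D R A R V R.
Check: rule 1 ok; rule 2 ok; rule 3 ok.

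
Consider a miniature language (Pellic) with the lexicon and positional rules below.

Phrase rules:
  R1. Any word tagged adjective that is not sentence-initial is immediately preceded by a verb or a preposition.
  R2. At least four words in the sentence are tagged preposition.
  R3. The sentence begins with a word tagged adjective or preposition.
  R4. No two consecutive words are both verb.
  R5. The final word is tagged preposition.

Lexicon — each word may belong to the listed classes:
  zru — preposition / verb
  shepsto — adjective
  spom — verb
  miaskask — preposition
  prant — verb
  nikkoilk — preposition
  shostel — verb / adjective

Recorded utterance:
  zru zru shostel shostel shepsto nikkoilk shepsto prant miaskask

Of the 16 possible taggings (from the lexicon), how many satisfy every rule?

Candidates per position — 1:zru {preposition,verb}; 2:zru {preposition,verb}; 3:shostel {verb,adjective}; 4:shostel {verb,adjective}; 5:shepsto {adjective}; 6:nikkoilk {preposition}; 7:shepsto {adjective}; 8:prant {verb}; 9:miaskask {preposition}.
There are 16 candidate sequences in total.
The sequences that satisfy every rule: preposition preposition adjective verb adjective preposition adjective verb preposition.
Count = 1.

1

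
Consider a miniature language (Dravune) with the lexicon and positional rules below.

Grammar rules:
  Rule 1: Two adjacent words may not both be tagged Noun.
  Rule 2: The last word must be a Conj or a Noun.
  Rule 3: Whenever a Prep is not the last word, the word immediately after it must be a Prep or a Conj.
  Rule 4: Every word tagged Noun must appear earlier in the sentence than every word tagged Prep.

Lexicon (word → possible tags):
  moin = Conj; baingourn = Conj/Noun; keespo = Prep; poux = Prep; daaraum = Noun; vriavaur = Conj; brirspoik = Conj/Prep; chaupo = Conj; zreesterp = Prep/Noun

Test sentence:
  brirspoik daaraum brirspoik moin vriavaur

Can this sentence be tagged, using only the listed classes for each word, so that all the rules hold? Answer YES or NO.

Candidates per position — 1:brirspoik {Conj,Prep}; 2:daaraum {Noun}; 3:brirspoik {Conj,Prep}; 4:moin {Conj}; 5:vriavaur {Conj}.
One satisfying assignment: Conj Noun Prep Conj Conj.
Verifying each rule — rule 1 holds; rule 2 holds; rule 3 holds; rule 4 holds.

YES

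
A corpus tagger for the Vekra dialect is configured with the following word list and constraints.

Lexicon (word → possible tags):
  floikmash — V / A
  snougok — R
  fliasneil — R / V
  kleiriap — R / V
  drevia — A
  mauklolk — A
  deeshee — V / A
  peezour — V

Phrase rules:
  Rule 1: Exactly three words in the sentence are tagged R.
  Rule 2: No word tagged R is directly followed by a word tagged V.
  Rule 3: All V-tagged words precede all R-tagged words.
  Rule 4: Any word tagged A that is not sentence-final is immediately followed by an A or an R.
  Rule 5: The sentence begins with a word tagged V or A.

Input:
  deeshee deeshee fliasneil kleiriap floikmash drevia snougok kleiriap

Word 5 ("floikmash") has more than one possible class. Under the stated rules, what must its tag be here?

A

Candidates per position — 1:deeshee {V,A}; 2:deeshee {V,A}; 3:fliasneil {R,V}; 4:kleiriap {R,V}; 5:floikmash {V,A}; 6:drevia {A}; 7:snougok {R}; 8:kleiriap {R,V}.
Word 8 cannot be V — rule 2 would then fail for every completion. It is R.
Position 5: the remaining choice is settled jointly with positions 1, 2, 3, 4 — only A at position 5 is part of a tagging that satisfies every rule.
The only consistent sequence is: V V V R A A R R.
Verifying each rule — rule 1 satisfied; rule 2 satisfied; rule 3 satisfied; rule 4 satisfied; rule 5 satisfied.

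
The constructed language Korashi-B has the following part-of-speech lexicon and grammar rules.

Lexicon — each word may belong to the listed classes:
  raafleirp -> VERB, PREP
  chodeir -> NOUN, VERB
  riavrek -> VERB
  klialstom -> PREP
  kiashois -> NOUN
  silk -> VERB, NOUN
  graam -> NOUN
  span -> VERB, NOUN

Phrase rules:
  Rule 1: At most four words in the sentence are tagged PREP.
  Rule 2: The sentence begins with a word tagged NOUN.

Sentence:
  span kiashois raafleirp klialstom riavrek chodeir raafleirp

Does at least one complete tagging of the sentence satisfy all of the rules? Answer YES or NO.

YES

Candidates per position — 1:span {VERB,NOUN}; 2:kiashois {NOUN}; 3:raafleirp {VERB,PREP}; 4:klialstom {PREP}; 5:riavrek {VERB}; 6:chodeir {NOUN,VERB}; 7:raafleirp {VERB,PREP}.
One satisfying assignment: NOUN NOUN VERB PREP VERB VERB VERB.
Verifying each rule — rule 1 ✓; rule 2 ✓.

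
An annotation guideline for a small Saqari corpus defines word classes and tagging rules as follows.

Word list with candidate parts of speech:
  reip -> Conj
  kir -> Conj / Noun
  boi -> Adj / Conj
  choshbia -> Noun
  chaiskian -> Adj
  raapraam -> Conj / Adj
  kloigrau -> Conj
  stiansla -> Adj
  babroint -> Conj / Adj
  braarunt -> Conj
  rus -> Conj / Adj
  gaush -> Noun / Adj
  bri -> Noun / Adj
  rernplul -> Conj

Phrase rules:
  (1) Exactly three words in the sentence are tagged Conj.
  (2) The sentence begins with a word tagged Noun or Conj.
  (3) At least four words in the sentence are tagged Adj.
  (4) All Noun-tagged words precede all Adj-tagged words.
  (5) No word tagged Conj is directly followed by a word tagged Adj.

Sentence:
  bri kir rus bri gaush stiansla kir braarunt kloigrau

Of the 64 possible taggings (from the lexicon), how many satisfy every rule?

Candidates per position — 1:bri {Noun,Adj}; 2:kir {Conj,Noun}; 3:rus {Conj,Adj}; 4:bri {Noun,Adj}; 5:gaush {Noun,Adj}; 6:stiansla {Adj}; 7:kir {Conj,Noun}; 8:braarunt {Conj}; 9:kloigrau {Conj}.
There are 64 candidate sequences in total.
The sequences that satisfy every rule: Noun Noun Adj Adj Adj Adj Conj Conj Conj.
Count = 1.

1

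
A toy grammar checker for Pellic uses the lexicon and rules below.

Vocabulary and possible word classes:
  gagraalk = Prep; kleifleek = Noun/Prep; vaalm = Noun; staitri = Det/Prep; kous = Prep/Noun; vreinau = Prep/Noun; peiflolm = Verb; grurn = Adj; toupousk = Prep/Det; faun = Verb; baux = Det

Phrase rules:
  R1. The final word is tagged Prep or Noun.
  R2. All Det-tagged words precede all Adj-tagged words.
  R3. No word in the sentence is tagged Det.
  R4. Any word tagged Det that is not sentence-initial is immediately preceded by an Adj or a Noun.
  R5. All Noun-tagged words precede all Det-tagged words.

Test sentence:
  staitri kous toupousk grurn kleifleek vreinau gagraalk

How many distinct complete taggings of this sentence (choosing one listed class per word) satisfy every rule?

8

Candidates per position — 1:staitri {Det,Prep}; 2:kous {Prep,Noun}; 3:toupousk {Prep,Det}; 4:grurn {Adj}; 5:kleifleek {Noun,Prep}; 6:vreinau {Prep,Noun}; 7:gagraalk {Prep}.
There are 32 candidate sequences in total.
Checking each against the rules leaves 8 sequences.
Count = 8.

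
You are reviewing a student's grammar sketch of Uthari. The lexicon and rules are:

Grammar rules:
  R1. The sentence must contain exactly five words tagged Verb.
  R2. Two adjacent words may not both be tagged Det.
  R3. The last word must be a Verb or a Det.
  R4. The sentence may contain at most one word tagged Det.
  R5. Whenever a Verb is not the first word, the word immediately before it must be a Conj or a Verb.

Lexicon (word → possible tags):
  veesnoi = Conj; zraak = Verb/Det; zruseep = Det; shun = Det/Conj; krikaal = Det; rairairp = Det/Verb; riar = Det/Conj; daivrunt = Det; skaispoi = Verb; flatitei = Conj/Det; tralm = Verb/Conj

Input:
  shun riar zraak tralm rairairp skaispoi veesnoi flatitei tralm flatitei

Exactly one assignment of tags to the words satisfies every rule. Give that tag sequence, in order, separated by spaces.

Candidates per position — 1:shun {Det,Conj}; 2:riar {Det,Conj}; 3:zraak {Verb,Det}; 4:tralm {Verb,Conj}; 5:rairairp {Det,Verb}; 6:skaispoi {Verb}; 7:veesnoi {Conj}; 8:flatitei {Conj,Det}; 9:tralm {Verb,Conj}; 10:flatitei {Conj,Det}.
If word 3 were Det, no tagging could satisfy rule 1; so word 3 is Verb.
If word 4 were Conj, no tagging could satisfy rule 1; so word 4 is Verb.
If word 5 were Det, no tagging could satisfy rule 1; so word 5 is Verb.
If word 9 were Conj, no tagging could satisfy rule 1; so word 9 is Verb.
If word 10 were Conj, no tagging could satisfy rule 3; so word 10 is Det.
If word 1 were Det, no tagging could satisfy rule 4; so word 1 is Conj.
If word 2 were Det, no tagging could satisfy rule 4; so word 2 is Conj.
If word 8 were Det, no tagging could satisfy rule 4; so word 8 is Conj.
The unique satisfying tagging is: Conj Conj Verb Verb Verb Verb Conj Conj Verb Det.
Checking: rule 1 satisfied; rule 2 satisfied; rule 3 satisfied; rule 4 satisfied; rule 5 satisfied.

Conj Conj Verb Verb Verb Verb Conj Conj Verb Det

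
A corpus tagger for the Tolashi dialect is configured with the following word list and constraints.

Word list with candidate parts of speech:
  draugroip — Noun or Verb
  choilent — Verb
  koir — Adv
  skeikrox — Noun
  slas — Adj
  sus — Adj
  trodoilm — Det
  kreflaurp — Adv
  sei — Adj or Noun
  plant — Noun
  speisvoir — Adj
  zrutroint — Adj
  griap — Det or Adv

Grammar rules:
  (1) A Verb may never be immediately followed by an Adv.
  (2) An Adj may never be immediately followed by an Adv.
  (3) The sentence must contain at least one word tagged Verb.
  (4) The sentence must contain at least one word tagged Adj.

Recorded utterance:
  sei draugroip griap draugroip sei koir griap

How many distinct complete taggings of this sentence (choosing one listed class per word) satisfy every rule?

Candidates per position — 1:sei {Adj,Noun}; 2:draugroip {Noun,Verb}; 3:griap {Det,Adv}; 4:draugroip {Noun,Verb}; 5:sei {Adj,Noun}; 6:koir {Adv}; 7:griap {Det,Adv}.
There are 64 candidate sequences in total.
Checking each against the rules leaves 8 sequences.
Count = 8.

8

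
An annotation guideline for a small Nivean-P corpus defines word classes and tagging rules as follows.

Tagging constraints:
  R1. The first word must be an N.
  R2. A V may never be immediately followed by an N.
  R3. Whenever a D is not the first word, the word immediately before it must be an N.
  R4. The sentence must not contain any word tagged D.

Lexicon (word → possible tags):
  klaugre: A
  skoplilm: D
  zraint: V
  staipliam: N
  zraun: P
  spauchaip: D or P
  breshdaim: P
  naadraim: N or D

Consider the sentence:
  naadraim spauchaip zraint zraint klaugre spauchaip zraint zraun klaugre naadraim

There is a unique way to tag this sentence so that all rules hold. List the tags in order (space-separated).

N P V V A P V P A N

Candidates per position — 1:naadraim {N,D}; 2:spauchaip {D,P}; 3:zraint {V}; 4:zraint {V}; 5:klaugre {A}; 6:spauchaip {D,P}; 7:zraint {V}; 8:zraun {P}; 9:klaugre {A}; 10:naadraim {N,D}.
At position 1, choosing D makes rule 1 impossible to satisfy; hence N.
At position 2, choosing D makes rule 4 impossible to satisfy; hence P.
At position 6, choosing D makes rule 3 impossible to satisfy; hence P.
At position 10, choosing D makes rule 3 impossible to satisfy; hence N.
That leaves exactly one tagging: N P V V A P V P A N.
Verifying each rule — rule 1 holds; rule 2 holds; rule 3 holds; rule 4 holds.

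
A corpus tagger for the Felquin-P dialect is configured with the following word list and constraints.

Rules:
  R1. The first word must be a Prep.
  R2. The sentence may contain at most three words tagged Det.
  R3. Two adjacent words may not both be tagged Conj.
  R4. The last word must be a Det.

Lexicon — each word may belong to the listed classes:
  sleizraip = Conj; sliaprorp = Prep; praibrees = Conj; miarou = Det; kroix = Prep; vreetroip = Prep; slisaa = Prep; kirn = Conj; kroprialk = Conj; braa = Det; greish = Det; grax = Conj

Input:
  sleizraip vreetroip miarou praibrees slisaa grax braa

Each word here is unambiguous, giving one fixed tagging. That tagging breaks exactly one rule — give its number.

1

Fixed tagging: Conj Prep Det Conj Prep Conj Det.
Rule check: R1 violated, R2 holds, R3 holds, R4 holds.
Only rule 1 fails.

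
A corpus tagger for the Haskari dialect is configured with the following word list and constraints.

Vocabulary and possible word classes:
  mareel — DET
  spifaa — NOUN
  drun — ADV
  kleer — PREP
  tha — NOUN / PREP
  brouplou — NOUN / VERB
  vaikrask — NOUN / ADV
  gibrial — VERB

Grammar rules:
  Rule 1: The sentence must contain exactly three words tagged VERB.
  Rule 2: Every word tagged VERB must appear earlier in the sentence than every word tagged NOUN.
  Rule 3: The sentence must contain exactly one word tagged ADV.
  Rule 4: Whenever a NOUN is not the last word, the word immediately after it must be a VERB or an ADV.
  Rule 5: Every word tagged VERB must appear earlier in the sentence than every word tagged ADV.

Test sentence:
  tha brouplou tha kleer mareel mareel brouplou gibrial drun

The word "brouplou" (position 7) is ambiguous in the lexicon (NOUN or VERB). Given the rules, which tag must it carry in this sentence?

Candidates per position — 1:tha {NOUN,PREP}; 2:brouplou {NOUN,VERB}; 3:tha {NOUN,PREP}; 4:kleer {PREP}; 5:mareel {DET}; 6:mareel {DET}; 7:brouplou {NOUN,VERB}; 8:gibrial {VERB}; 9:drun {ADV}.
Position 1: NOUN is ruled out by rule 2; that leaves PREP.
Position 2: NOUN is ruled out by rule 1; that leaves VERB.
Position 3: NOUN is ruled out by rule 2; that leaves PREP.
Position 7: NOUN is ruled out by rule 1; that leaves VERB.
The only consistent sequence is: PREP VERB PREP PREP DET DET VERB VERB ADV.
Checking: rule 1 ok; rule 2 ok; rule 3 ok; rule 4 ok; rule 5 ok.

VERB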